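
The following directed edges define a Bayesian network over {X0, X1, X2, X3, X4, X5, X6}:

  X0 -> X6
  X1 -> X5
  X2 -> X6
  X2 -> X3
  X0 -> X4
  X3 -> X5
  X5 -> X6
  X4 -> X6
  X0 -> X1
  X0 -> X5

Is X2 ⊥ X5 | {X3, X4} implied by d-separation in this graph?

Yes — X2 and X5 are d-separated given {X3, X4}.

6 paths connect X2 and X5; each must be blocked for d-separation to hold:
Path 1: X2 → X3 → X5
  X3 is a chain here and X3 is conditioned on, so the path is blocked at X3.
Path 2: X2 → X6 ← X0 → X5
  X6 is a collider here and neither X6 nor any of its descendants is conditioned on, so the collider stays closed — the path is blocked at X6.
Path 3: X2 → X6 ← X0 → X1 → X5
  X6 is a collider here and neither X6 nor any of its descendants is conditioned on, so the collider stays closed — the path is blocked at X6.
Path 4: X2 → X6 ← X5
  X6 is a collider here and neither X6 nor any of its descendants is conditioned on, so the collider stays closed — the path is blocked at X6.
Path 5: X2 → X6 ← X4 ← X0 → X5
  X6 is a collider here and neither X6 nor any of its descendants is conditioned on, so the collider stays closed — the path is blocked at X6.
Path 6: X2 → X6 ← X4 ← X0 → X1 → X5
  X6 is a collider here and neither X6 nor any of its descendants is conditioned on, so the collider stays closed — the path is blocked at X6.
Since every path is blocked, d-separation holds.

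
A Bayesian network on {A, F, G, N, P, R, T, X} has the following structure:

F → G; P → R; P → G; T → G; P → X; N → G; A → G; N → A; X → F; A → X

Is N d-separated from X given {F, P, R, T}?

No

Enumerating the 6 paths from N to X and testing each for blocking by {F, P, R, T}:
Path 1: N → G ← P → X
  G is a collider here and neither G nor any of its descendants is conditioned on, so the collider stays closed — the path is blocked at G.
Path 2: N → G ← F ← X
  G is a collider here and neither G nor any of its descendants is conditioned on, so the collider stays closed — the path is blocked at G.
Path 3: N → G ← A → X
  G is a collider here and neither G nor any of its descendants is conditioned on, so the collider stays closed — the path is blocked at G.
Path 4: N → A → X
  A is a chain and A is not conditioned on — no node blocks this path, so it is active.
Path 5: N → A → G ← P → X
  G is a collider here and neither G nor any of its descendants is conditioned on, so the collider stays closed — the path is blocked at G.
Path 6: N → A → G ← F ← X
  G is a collider here and neither G nor any of its descendants is conditioned on, so the collider stays closed — the path is blocked at G.
Because an active path exists, N and X are not d-separated.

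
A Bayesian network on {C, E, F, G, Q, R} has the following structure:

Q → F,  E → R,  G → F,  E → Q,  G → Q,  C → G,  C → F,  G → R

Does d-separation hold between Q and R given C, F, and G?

Enumerating the 4 paths from Q to R and testing each for blocking by {C, F, G}:
Path 1: Q ← E → R
  E is a fork and E is not conditioned on — no node blocks this path, so it is active.
Path 2: Q ← G → R
  G is a fork here and G is conditioned on, so the path is blocked at G.
Path 3: Q → F ← G → R
  G is a fork here and G is conditioned on, so the path is blocked at G.
Path 4: Q → F ← C → G → R
  C is a fork here and C is conditioned on, so the path is blocked at C.
Since the path Q ← E → R is active, Q and R are not d-separated given {C, F, G}.

No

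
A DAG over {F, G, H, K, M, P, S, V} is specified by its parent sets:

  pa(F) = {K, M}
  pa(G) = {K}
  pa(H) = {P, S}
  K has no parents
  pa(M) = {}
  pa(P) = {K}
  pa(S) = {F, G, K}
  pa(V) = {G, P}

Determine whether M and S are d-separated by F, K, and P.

6 paths connect M and S; each must be blocked for d-separation to hold:
  1. M → F → S — F:chain[blocks] ⇒ blocked
  2. M → F ← K → S — F:collider[open]; K:fork[blocks] ⇒ blocked
  3. M → F ← K → P → V ← G → S — F:collider[open]; K:fork[blocks]; P:chain[blocks]; V:collider[blocks]; G:fork[open] ⇒ blocked
  4. M → F ← K → P → H ← S — F:collider[open]; K:fork[blocks]; P:chain[blocks]; H:collider[blocks] ⇒ blocked
  5. M → F ← K → G → S — F:collider[open]; K:fork[blocks]; G:chain[open] ⇒ blocked
  6. M → F ← K → G → V ← P → H ← S — F:collider[open]; K:fork[blocks]; G:chain[open]; V:collider[blocks]; P:fork[blocks]; H:collider[blocks] ⇒ blocked
All paths are blocked; M ⊥ S | {F, K, P} holds.

Yes — M and S are d-separated given {F, K, P}.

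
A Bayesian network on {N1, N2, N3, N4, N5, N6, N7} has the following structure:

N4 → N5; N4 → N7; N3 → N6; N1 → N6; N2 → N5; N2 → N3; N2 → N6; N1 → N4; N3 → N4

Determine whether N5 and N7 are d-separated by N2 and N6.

No — N5 and N7 are not d-separated given {N2, N6}.

We examine all 5 paths between N5 and N7:
Path 1: N5 ← N2 → N3 → N6 ← N1 → N4 → N7
  N2 is a fork here and N2 is conditioned on, so the path is blocked at N2.
Path 2: N5 ← N2 → N3 → N4 → N7
  N2 is a fork here and N2 is conditioned on, so the path is blocked at N2.
Path 3: N5 ← N2 → N6 ← N1 → N4 → N7
  N2 is a fork here and N2 is conditioned on, so the path is blocked at N2.
Path 4: N5 ← N2 → N6 ← N3 → N4 → N7
  N2 is a fork here and N2 is conditioned on, so the path is blocked at N2.
Path 5: N5 ← N4 → N7
  N4 is a fork and N4 is not conditioned on — no node blocks this path, so it is active.
Since the path N5 ← N4 → N7 is active, N5 and N7 are not d-separated given {N2, N6}.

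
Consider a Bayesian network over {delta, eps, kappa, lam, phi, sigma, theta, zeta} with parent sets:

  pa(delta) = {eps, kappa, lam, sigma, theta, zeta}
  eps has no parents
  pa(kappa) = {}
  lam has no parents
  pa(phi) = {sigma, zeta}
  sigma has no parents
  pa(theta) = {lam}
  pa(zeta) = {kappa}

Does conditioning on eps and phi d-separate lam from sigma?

Enumerating the 6 paths from lam to sigma and testing each for blocking by {eps, phi}:
Path 1: lam → delta ← sigma
  delta is a collider here and neither delta nor any of its descendants is conditioned on, so the collider stays closed — the path is blocked at delta.
Path 2: lam → delta ← zeta → phi ← sigma
  delta is a collider here and neither delta nor any of its descendants is conditioned on, so the collider stays closed — the path is blocked at delta.
Path 3: lam → delta ← kappa → zeta → phi ← sigma
  delta is a collider here and neither delta nor any of its descendants is conditioned on, so the collider stays closed — the path is blocked at delta.
Path 4: lam → theta → delta ← sigma
  delta is a collider here and neither delta nor any of its descendants is conditioned on, so the collider stays closed — the path is blocked at delta.
Path 5: lam → theta → delta ← zeta → phi ← sigma
  delta is a collider here and neither delta nor any of its descendants is conditioned on, so the collider stays closed — the path is blocked at delta.
Path 6: lam → theta → delta ← kappa → zeta → phi ← sigma
  delta is a collider here and neither delta nor any of its descendants is conditioned on, so the collider stays closed — the path is blocked at delta.
Since every path is blocked, d-separation holds.

Yes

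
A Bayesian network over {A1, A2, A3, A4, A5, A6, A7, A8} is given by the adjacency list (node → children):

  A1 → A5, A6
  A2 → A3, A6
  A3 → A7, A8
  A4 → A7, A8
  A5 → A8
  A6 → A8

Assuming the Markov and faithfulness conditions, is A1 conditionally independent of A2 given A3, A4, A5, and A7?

We examine all 6 paths between A1 and A2:
Path 1: A1 → A5 → A8 ← A3 ← A2
  A5 is a chain here and A5 is conditioned on, so the path is blocked at A5.
Path 2: A1 → A5 → A8 ← A4 → A7 ← A3 ← A2
  A5 is a chain here and A5 is conditioned on, so the path is blocked at A5.
Path 3: A1 → A5 → A8 ← A6 ← A2
  A5 is a chain here and A5 is conditioned on, so the path is blocked at A5.
Path 4: A1 → A6 ← A2
  A6 is a collider here and neither A6 nor any of its descendants is conditioned on, so the collider stays closed — the path is blocked at A6.
Path 5: A1 → A6 → A8 ← A3 ← A2
  A8 is a collider here and neither A8 nor any of its descendants is conditioned on, so the collider stays closed — the path is blocked at A8.
Path 6: A1 → A6 → A8 ← A4 → A7 ← A3 ← A2
  A8 is a collider here and neither A8 nor any of its descendants is conditioned on, so the collider stays closed — the path is blocked at A8.
All paths are blocked; A1 ⊥ A2 | {A3, A4, A5, A7} holds.

Yes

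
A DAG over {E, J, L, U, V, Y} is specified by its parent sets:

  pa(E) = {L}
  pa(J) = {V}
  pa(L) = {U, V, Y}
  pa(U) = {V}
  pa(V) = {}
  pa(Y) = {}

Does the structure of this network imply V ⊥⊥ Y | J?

Yes — V and Y are d-separated given {J}.

We examine all 2 paths between V and Y:
Path 1: V → L ← Y
  L is a collider here and neither L nor any of its descendants is conditioned on, so the collider stays closed — the path is blocked at L.
Path 2: V → U → L ← Y
  L is a collider here and neither L nor any of its descendants is conditioned on, so the collider stays closed — the path is blocked at L.
Since every path is blocked, d-separation holds.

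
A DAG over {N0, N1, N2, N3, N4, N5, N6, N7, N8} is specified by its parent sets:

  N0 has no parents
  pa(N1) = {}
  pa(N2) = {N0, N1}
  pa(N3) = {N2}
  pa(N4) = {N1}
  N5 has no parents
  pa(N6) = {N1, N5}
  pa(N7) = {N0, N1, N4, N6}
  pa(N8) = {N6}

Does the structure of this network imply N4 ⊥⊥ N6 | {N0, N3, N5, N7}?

We examine all 6 paths between N4 and N6:
Path 1: N4 ← N1 → N2 ← N0 → N7 ← N6
  N0 is a fork here and N0 is conditioned on, so the path is blocked at N0.
Path 2: N4 ← N1 → N6
  N1 is a fork and N1 is not conditioned on — no node blocks this path, so it is active.
Path 3: N4 ← N1 → N7 ← N6
  N1 is a fork and N1 is not conditioned on; N7 is a collider and N7 is conditioned on, which opens it — no node blocks this path, so it is active.
Path 4: N4 → N7 ← N1 → N6
  N7 is a collider and N7 is conditioned on, which opens it; N1 is a fork and N1 is not conditioned on — no node blocks this path, so it is active.
Path 5: N4 → N7 ← N0 → N2 ← N1 → N6
  N0 is a fork here and N0 is conditioned on, so the path is blocked at N0.
Path 6: N4 → N7 ← N6
  N7 is a collider and N7 is conditioned on, which opens it — no node blocks this path, so it is active.
Because an active path exists, N4 and N6 are not d-separated.

No — N4 and N6 are not d-separated given {N0, N3, N5, N7}.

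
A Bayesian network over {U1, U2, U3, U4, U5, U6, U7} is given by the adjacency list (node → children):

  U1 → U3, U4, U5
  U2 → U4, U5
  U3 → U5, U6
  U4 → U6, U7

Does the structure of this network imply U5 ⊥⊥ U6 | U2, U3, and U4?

Enumerating the 6 paths from U5 to U6 and testing each for blocking by {U2, U3, U4}:
Path 1: U5 ← U3 → U6
  U3 is a fork here and U3 is conditioned on, so the path is blocked at U3.
Path 2: U5 ← U3 ← U1 → U4 → U6
  U3 is a chain here and U3 is conditioned on, so the path is blocked at U3.
Path 3: U5 ← U1 → U4 → U6
  U4 is a chain here and U4 is conditioned on, so the path is blocked at U4.
Path 4: U5 ← U1 → U3 → U6
  U3 is a chain here and U3 is conditioned on, so the path is blocked at U3.
Path 5: U5 ← U2 → U4 → U6
  U2 is a fork here and U2 is conditioned on, so the path is blocked at U2.
Path 6: U5 ← U2 → U4 ← U1 → U3 → U6
  U2 is a fork here and U2 is conditioned on, so the path is blocked at U2.
Every path is blocked, so U5 and U6 are d-separated given {U2, U3, U4}.

Yes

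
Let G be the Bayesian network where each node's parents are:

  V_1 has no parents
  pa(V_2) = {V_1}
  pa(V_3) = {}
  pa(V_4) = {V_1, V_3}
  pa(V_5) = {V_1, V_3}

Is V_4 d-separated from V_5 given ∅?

No — V_4 and V_5 are not d-separated given ∅.

Enumerating the 2 paths from V_4 to V_5 and testing each for blocking by ∅:
Path 1: V_4 ← V_3 → V_5
  V_3 is a fork and V_3 is not conditioned on — no node blocks this path, so it is active.
Path 2: V_4 ← V_1 → V_5
  V_1 is a fork and V_1 is not conditioned on — no node blocks this path, so it is active.
Because an active path exists, V_4 and V_5 are not d-separated.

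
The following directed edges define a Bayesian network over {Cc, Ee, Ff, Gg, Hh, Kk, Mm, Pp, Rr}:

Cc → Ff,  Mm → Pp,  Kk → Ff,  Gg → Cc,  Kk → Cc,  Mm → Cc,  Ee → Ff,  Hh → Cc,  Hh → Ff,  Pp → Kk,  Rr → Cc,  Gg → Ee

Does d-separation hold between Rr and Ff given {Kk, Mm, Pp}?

No

We examine all 5 paths between Rr and Ff:
Path 1: Rr → Cc ← Gg → Ee → Ff
  Cc is a collider here and neither Cc nor any of its descendants is conditioned on, so the collider stays closed — the path is blocked at Cc.
Path 2: Rr → Cc → Ff
  Cc is a chain and Cc is not conditioned on — no node blocks this path, so it is active.
Path 3: Rr → Cc ← Hh → Ff
  Cc is a collider here and neither Cc nor any of its descendants is conditioned on, so the collider stays closed — the path is blocked at Cc.
Path 4: Rr → Cc ← Mm → Pp → Kk → Ff
  Cc is a collider here and neither Cc nor any of its descendants is conditioned on, so the collider stays closed — the path is blocked at Cc.
Path 5: Rr → Cc ← Kk → Ff
  Cc is a collider here and neither Cc nor any of its descendants is conditioned on, so the collider stays closed — the path is blocked at Cc.
Since the path Rr → Cc → Ff is active, Rr and Ff are not d-separated given {Kk, Mm, Pp}.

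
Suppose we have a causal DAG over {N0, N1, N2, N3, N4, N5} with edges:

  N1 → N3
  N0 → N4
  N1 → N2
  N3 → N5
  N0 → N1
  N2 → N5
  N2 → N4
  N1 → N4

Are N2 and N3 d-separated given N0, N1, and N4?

4 paths connect N2 and N3; each must be blocked for d-separation to hold:
  1. N2 → N5 ← N3 — N5:collider[blocks] ⇒ blocked
  2. N2 → N4 ← N1 → N3 — N4:collider[open]; N1:fork[blocks] ⇒ blocked
  3. N2 → N4 ← N0 → N1 → N3 — N4:collider[open]; N0:fork[blocks]; N1:chain[blocks] ⇒ blocked
  4. N2 ← N1 → N3 — N1:fork[blocks] ⇒ blocked
All paths are blocked; N2 ⊥ N3 | {N0, N1, N4} holds.

Yes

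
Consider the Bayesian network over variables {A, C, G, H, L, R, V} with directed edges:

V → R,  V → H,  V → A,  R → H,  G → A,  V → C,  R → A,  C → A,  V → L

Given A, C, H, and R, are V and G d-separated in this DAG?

No

Enumerating the 4 paths from V to G and testing each for blocking by {A, C, H, R}:
  1. V → C → A ← G — C:chain[blocks]; A:collider[open] ⇒ blocked
  2. V → H ← R → A ← G — H:collider[open]; R:fork[blocks]; A:collider[open] ⇒ blocked
  3. V → A ← G — A:collider[open] ⇒ active
  4. V → R → A ← G — R:chain[blocks]; A:collider[open] ⇒ blocked
Because an active path exists, V and G are not d-separated.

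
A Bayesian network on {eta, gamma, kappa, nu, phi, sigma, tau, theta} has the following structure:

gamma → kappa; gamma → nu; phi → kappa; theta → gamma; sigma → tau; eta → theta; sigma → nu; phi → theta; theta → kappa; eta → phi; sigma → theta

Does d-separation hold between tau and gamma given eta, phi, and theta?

Yes

There are 5 undirected paths between tau and gamma; checking each against the conditioning set {eta, phi, theta}:
Path 1: tau ← sigma → nu ← gamma
  nu is a collider here and neither nu nor any of its descendants is conditioned on, so the collider stays closed — the path is blocked at nu.
Path 2: tau ← sigma → theta → gamma
  theta is a chain here and theta is conditioned on, so the path is blocked at theta.
Path 3: tau ← sigma → theta → kappa ← gamma
  theta is a chain here and theta is conditioned on, so the path is blocked at theta.
Path 4: tau ← sigma → theta ← eta → phi → kappa ← gamma
  eta is a fork here and eta is conditioned on, so the path is blocked at eta.
Path 5: tau ← sigma → theta ← phi → kappa ← gamma
  phi is a fork here and phi is conditioned on, so the path is blocked at phi.
Since every path is blocked, d-separation holds.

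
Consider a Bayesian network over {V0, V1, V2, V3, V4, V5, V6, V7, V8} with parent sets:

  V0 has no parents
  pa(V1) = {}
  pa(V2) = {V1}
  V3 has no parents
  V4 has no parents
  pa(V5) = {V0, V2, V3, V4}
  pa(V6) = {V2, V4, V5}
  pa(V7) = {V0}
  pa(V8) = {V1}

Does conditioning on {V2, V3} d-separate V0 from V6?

Enumerating the 3 paths from V0 to V6 and testing each for blocking by {V2, V3}:
Path 1: V0 → V5 → V6
  V5 is a chain and V5 is not conditioned on — no node blocks this path, so it is active.
Path 2: V0 → V5 ← V4 → V6
  V5 is a collider here and neither V5 nor any of its descendants is conditioned on, so the collider stays closed — the path is blocked at V5.
Path 3: V0 → V5 ← V2 → V6
  V5 is a collider here and neither V5 nor any of its descendants is conditioned on, so the collider stays closed — the path is blocked at V5.
At least one path is unblocked, so d-separation fails.

No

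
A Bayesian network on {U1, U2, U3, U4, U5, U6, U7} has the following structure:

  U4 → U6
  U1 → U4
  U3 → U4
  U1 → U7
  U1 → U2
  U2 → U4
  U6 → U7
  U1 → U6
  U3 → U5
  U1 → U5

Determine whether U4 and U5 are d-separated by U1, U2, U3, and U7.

Yes

Enumerating the 5 paths from U4 to U5 and testing each for blocking by {U1, U2, U3, U7}:
  1. U4 ← U3 → U5 — U3:fork[blocks] ⇒ blocked
  2. U4 ← U1 → U5 — U1:fork[blocks] ⇒ blocked
  3. U4 → U6 → U7 ← U1 → U5 — U6:chain[open]; U7:collider[open]; U1:fork[blocks] ⇒ blocked
  4. U4 → U6 ← U1 → U5 — U6:collider[open]; U1:fork[blocks] ⇒ blocked
  5. U4 ← U2 ← U1 → U5 — U2:chain[blocks]; U1:fork[blocks] ⇒ blocked
Since every path is blocked, d-separation holds.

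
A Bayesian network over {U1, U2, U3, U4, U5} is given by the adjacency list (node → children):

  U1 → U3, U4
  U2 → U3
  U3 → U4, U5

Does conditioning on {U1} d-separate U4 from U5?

No

2 paths connect U4 and U5; each must be blocked for d-separation to hold:
  1. U4 ← U1 → U3 → U5 — U1:fork[blocks]; U3:chain[open] ⇒ blocked
  2. U4 ← U3 → U5 — U3:fork[open] ⇒ active
Because an active path exists, U4 and U5 are not d-separated.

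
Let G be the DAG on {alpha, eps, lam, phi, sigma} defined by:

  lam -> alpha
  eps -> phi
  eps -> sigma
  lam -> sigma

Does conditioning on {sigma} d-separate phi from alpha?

No

The only undirected path from phi to alpha is:
Path 1: phi ← eps → sigma ← lam → alpha
  eps is a fork and eps is not conditioned on; sigma is a collider and sigma is conditioned on, which opens it; lam is a fork and lam is not conditioned on — no node blocks this path, so it is active.
Because an active path exists, phi and alpha are not d-separated.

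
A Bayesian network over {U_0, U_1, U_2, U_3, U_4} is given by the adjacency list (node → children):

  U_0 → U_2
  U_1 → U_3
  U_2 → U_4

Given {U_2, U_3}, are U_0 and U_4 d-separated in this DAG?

There is one path between U_0 and U_4:
  1. U_0 → U_2 → U_4 — U_2:chain[blocks] ⇒ blocked
All paths are blocked; U_0 ⊥ U_4 | {U_2, U_3} holds.

Yes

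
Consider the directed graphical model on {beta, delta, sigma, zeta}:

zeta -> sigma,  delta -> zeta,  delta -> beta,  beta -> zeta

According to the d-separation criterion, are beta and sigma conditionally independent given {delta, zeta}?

Yes

Enumerating the 2 paths from beta to sigma and testing each for blocking by {delta, zeta}:
  1. beta ← delta → zeta → sigma — delta:fork[blocks]; zeta:chain[blocks] ⇒ blocked
  2. beta → zeta → sigma — zeta:chain[blocks] ⇒ blocked
Every path is blocked, so beta and sigma are d-separated given {delta, zeta}.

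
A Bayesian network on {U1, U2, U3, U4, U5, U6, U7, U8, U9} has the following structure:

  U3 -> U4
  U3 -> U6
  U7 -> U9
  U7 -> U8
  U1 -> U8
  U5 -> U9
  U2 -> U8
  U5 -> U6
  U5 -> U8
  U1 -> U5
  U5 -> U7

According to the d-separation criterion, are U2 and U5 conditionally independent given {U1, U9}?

There are 4 undirected paths between U2 and U5; checking each against the conditioning set {U1, U9}:
  1. U2 → U8 ← U7 → U9 ← U5 — U8:collider[blocks]; U7:fork[open]; U9:collider[open] ⇒ blocked
  2. U2 → U8 ← U7 ← U5 — U8:collider[blocks]; U7:chain[open] ⇒ blocked
  3. U2 → U8 ← U1 → U5 — U8:collider[blocks]; U1:fork[blocks] ⇒ blocked
  4. U2 → U8 ← U5 — U8:collider[blocks] ⇒ blocked
All paths are blocked; U2 ⊥ U5 | {U1, U9} holds.

Yes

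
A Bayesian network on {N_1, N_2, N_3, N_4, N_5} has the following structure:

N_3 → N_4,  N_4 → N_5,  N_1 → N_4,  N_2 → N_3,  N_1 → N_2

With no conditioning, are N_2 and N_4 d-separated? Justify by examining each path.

No

There are 2 undirected paths between N_2 and N_4; checking each against the conditioning set ∅:
Path 1: N_2 → N_3 → N_4
  N_3 is a chain and N_3 is not conditioned on — no node blocks this path, so it is active.
Path 2: N_2 ← N_1 → N_4
  N_1 is a fork and N_1 is not conditioned on — no node blocks this path, so it is active.
At least one path is unblocked, so d-separation fails.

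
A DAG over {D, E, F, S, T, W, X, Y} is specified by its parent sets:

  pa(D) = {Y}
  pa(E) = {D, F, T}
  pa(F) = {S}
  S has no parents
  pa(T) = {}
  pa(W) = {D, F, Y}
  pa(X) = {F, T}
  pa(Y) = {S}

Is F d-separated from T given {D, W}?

6 paths connect F and T; each must be blocked for d-separation to hold:
  1. F ← S → Y → W ← D → E ← T — S:fork[open]; Y:chain[open]; W:collider[open]; D:fork[blocks]; E:collider[blocks] ⇒ blocked
  2. F ← S → Y → D → E ← T — S:fork[open]; Y:chain[open]; D:chain[blocks]; E:collider[blocks] ⇒ blocked
  3. F → X ← T — X:collider[blocks] ⇒ blocked
  4. F → E ← T — E:collider[blocks] ⇒ blocked
  5. F → W ← Y → D → E ← T — W:collider[open]; Y:fork[open]; D:chain[blocks]; E:collider[blocks] ⇒ blocked
  6. F → W ← D → E ← T — W:collider[open]; D:fork[blocks]; E:collider[blocks] ⇒ blocked
All paths are blocked; F ⊥ T | {D, W} holds.

Yes — F and T are d-separated given {D, W}.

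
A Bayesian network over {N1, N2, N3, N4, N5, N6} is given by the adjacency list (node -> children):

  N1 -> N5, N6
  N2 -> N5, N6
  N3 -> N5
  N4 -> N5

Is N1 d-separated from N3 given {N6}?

There are 2 undirected paths between N1 and N3; checking each against the conditioning set {N6}:
Path 1: N1 → N5 ← N3
  N5 is a collider here and neither N5 nor any of its descendants is conditioned on, so the collider stays closed — the path is blocked at N5.
Path 2: N1 → N6 ← N2 → N5 ← N3
  N5 is a collider here and neither N5 nor any of its descendants is conditioned on, so the collider stays closed — the path is blocked at N5.
Every path is blocked, so N1 and N3 are d-separated given {N6}.

Yes — N1 and N3 are d-separated given {N6}.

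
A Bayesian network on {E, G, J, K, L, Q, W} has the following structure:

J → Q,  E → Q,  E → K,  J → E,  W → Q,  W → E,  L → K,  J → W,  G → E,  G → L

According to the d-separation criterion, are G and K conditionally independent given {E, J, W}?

No — G and K are not d-separated given {E, J, W}.

There are 2 undirected paths between G and K; checking each against the conditioning set {E, J, W}:
  1. G → L → K — L:chain[open] ⇒ active
  2. G → E → K — E:chain[blocks] ⇒ blocked
At least one path is unblocked, so d-separation fails.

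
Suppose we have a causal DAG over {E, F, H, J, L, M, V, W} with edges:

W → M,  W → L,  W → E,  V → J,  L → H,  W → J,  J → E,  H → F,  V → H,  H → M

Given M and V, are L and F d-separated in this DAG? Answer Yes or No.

We examine all 4 paths between L and F:
  1. L ← W → E ← J ← V → H → F — W:fork[open]; E:collider[blocks]; J:chain[open]; V:fork[blocks]; H:chain[open] ⇒ blocked
  2. L ← W → M ← H → F — W:fork[open]; M:collider[open]; H:fork[open] ⇒ active
  3. L ← W → J ← V → H → F — W:fork[open]; J:collider[blocks]; V:fork[blocks]; H:chain[open] ⇒ blocked
  4. L → H → F — H:chain[open] ⇒ active
Since the path L ← W → M ← H → F is active, L and F are not d-separated given {M, V}.

No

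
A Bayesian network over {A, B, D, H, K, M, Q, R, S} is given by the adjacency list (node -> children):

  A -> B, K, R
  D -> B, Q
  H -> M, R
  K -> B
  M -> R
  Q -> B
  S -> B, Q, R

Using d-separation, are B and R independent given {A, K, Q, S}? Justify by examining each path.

Enumerating the 5 paths from B to R and testing each for blocking by {A, K, Q, S}:
Path 1: B ← A → R
  A is a fork here and A is conditioned on, so the path is blocked at A.
Path 2: B ← S → R
  S is a fork here and S is conditioned on, so the path is blocked at S.
Path 3: B ← K ← A → R
  K is a chain here and K is conditioned on, so the path is blocked at K.
Path 4: B ← D → Q ← S → R
  S is a fork here and S is conditioned on, so the path is blocked at S.
Path 5: B ← Q ← S → R
  Q is a chain here and Q is conditioned on, so the path is blocked at Q.
Since every path is blocked, d-separation holds.

Yes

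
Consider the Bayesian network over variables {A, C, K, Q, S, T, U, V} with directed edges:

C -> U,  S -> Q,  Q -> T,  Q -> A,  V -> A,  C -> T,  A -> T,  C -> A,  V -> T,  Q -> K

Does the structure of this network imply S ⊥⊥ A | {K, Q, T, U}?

Yes — S and A are d-separated given {K, Q, T, U}.

Enumerating the 4 paths from S to A and testing each for blocking by {K, Q, T, U}:
  1. S → Q → T ← C → A — Q:chain[blocks]; T:collider[open]; C:fork[open] ⇒ blocked
  2. S → Q → T ← V → A — Q:chain[blocks]; T:collider[open]; V:fork[open] ⇒ blocked
  3. S → Q → T ← A — Q:chain[blocks]; T:collider[open] ⇒ blocked
  4. S → Q → A — Q:chain[blocks] ⇒ blocked
All paths are blocked; S ⊥ A | {K, Q, T, U} holds.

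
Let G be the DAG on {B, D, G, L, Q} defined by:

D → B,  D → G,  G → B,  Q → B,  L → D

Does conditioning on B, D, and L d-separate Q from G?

No — Q and G are not d-separated given {B, D, L}.

There are 2 undirected paths between Q and G; checking each against the conditioning set {B, D, L}:
  1. Q → B ← G — B:collider[open] ⇒ active
  2. Q → B ← D → G — B:collider[open]; D:fork[blocks] ⇒ blocked
Since the path Q → B ← G is active, Q and G are not d-separated given {B, D, L}.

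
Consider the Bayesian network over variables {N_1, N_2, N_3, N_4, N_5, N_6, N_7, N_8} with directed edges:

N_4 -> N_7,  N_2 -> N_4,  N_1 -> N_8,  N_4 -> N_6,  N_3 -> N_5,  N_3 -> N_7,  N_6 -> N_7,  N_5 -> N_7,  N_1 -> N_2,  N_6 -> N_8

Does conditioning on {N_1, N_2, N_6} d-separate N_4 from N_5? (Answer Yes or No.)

Yes

We examine all 6 paths between N_4 and N_5:
Path 1: N_4 → N_6 → N_7 ← N_5
  N_6 is a chain here and N_6 is conditioned on, so the path is blocked at N_6.
Path 2: N_4 → N_6 → N_7 ← N_3 → N_5
  N_6 is a chain here and N_6 is conditioned on, so the path is blocked at N_6.
Path 3: N_4 → N_7 ← N_5
  N_7 is a collider here and neither N_7 nor any of its descendants is conditioned on, so the collider stays closed — the path is blocked at N_7.
Path 4: N_4 → N_7 ← N_3 → N_5
  N_7 is a collider here and neither N_7 nor any of its descendants is conditioned on, so the collider stays closed — the path is blocked at N_7.
Path 5: N_4 ← N_2 ← N_1 → N_8 ← N_6 → N_7 ← N_5
  N_2 is a chain here and N_2 is conditioned on, so the path is blocked at N_2.
Path 6: N_4 ← N_2 ← N_1 → N_8 ← N_6 → N_7 ← N_3 → N_5
  N_2 is a chain here and N_2 is conditioned on, so the path is blocked at N_2.
Every path is blocked, so N_4 and N_5 are d-separated given {N_1, N_2, N_6}.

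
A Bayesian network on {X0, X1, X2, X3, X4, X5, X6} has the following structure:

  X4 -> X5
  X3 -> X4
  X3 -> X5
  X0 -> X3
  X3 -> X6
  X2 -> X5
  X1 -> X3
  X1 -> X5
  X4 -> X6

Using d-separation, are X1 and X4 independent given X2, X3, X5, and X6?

Enumerating the 6 paths from X1 to X4 and testing each for blocking by {X2, X3, X5, X6}:
  1. X1 → X3 → X4 — X3:chain[blocks] ⇒ blocked
  2. X1 → X3 → X6 ← X4 — X3:chain[blocks]; X6:collider[open] ⇒ blocked
  3. X1 → X3 → X5 ← X4 — X3:chain[blocks]; X5:collider[open] ⇒ blocked
  4. X1 → X5 ← X4 — X5:collider[open] ⇒ active
  5. X1 → X5 ← X3 → X4 — X5:collider[open]; X3:fork[blocks] ⇒ blocked
  6. X1 → X5 ← X3 → X6 ← X4 — X5:collider[open]; X3:fork[blocks]; X6:collider[open] ⇒ blocked
Because an active path exists, X1 and X4 are not d-separated.

No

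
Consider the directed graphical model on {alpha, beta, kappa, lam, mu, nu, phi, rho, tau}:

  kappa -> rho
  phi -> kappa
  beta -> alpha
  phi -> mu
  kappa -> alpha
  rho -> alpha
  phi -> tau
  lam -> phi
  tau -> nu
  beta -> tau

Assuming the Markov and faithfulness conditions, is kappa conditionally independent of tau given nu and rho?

There are 3 undirected paths between kappa and tau; checking each against the conditioning set {nu, rho}:
Path 1: kappa → rho → alpha ← beta → tau
  rho is a chain here and rho is conditioned on, so the path is blocked at rho.
Path 2: kappa ← phi → tau
  phi is a fork and phi is not conditioned on — no node blocks this path, so it is active.
Path 3: kappa → alpha ← beta → tau
  alpha is a collider here and neither alpha nor any of its descendants is conditioned on, so the collider stays closed — the path is blocked at alpha.
Since the path kappa ← phi → tau is active, kappa and tau are not d-separated given {nu, rho}.

No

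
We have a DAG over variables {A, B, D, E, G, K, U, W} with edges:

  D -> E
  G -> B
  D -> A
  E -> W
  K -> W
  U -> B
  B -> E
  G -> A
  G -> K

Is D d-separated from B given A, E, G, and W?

There are 4 undirected paths between D and B; checking each against the conditioning set {A, E, G, W}:
Path 1: D → A ← G → K → W ← E ← B
  G is a fork here and G is conditioned on, so the path is blocked at G.
Path 2: D → A ← G → B
  G is a fork here and G is conditioned on, so the path is blocked at G.
Path 3: D → E ← B
  E is a collider and E is conditioned on, which opens it — no node blocks this path, so it is active.
Path 4: D → E → W ← K ← G → B
  E is a chain here and E is conditioned on, so the path is blocked at E.
Because an active path exists, D and B are not d-separated.

No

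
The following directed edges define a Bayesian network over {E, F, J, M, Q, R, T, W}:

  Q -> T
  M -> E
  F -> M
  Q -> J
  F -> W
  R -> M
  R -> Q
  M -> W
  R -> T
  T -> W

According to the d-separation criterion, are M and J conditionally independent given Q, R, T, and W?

We examine all 6 paths between M and J:
Path 1: M → W ← T ← Q → J
  T is a chain here and T is conditioned on, so the path is blocked at T.
Path 2: M → W ← T ← R → Q → J
  T is a chain here and T is conditioned on, so the path is blocked at T.
Path 3: M ← F → W ← T ← Q → J
  T is a chain here and T is conditioned on, so the path is blocked at T.
Path 4: M ← F → W ← T ← R → Q → J
  T is a chain here and T is conditioned on, so the path is blocked at T.
Path 5: M ← R → Q → J
  R is a fork here and R is conditioned on, so the path is blocked at R.
Path 6: M ← R → T ← Q → J
  R is a fork here and R is conditioned on, so the path is blocked at R.
Every path is blocked, so M and J are d-separated given {Q, R, T, W}.

Yes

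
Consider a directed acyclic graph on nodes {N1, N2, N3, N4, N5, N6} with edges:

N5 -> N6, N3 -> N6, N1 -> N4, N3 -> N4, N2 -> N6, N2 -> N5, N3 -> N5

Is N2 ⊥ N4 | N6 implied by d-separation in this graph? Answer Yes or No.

4 paths connect N2 and N4; each must be blocked for d-separation to hold:
  1. N2 → N6 ← N5 ← N3 → N4 — N6:collider[open]; N5:chain[open]; N3:fork[open] ⇒ active
  2. N2 → N6 ← N3 → N4 — N6:collider[open]; N3:fork[open] ⇒ active
  3. N2 → N5 → N6 ← N3 → N4 — N5:chain[open]; N6:collider[open]; N3:fork[open] ⇒ active
  4. N2 → N5 ← N3 → N4 — N5:collider[open]; N3:fork[open] ⇒ active
Since the path N2 → N6 ← N5 ← N3 → N4 is active, N2 and N4 are not d-separated given {N6}.

No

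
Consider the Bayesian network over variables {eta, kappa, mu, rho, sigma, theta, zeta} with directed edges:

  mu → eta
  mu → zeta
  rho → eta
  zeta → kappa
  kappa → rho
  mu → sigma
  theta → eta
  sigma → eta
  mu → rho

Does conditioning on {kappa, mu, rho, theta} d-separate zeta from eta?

Yes

There are 6 undirected paths between zeta and eta; checking each against the conditioning set {kappa, mu, rho, theta}:
  1. zeta ← mu → rho → eta — mu:fork[blocks]; rho:chain[blocks] ⇒ blocked
  2. zeta ← mu → sigma → eta — mu:fork[blocks]; sigma:chain[open] ⇒ blocked
  3. zeta ← mu → eta — mu:fork[blocks] ⇒ blocked
  4. zeta → kappa → rho ← mu → sigma → eta — kappa:chain[blocks]; rho:collider[open]; mu:fork[blocks]; sigma:chain[open] ⇒ blocked
  5. zeta → kappa → rho ← mu → eta — kappa:chain[blocks]; rho:collider[open]; mu:fork[blocks] ⇒ blocked
  6. zeta → kappa → rho → eta — kappa:chain[blocks]; rho:chain[blocks] ⇒ blocked
Since every path is blocked, d-separation holds.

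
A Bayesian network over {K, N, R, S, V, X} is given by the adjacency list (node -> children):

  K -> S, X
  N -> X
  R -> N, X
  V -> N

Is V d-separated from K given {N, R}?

There are 2 undirected paths between V and K; checking each against the conditioning set {N, R}:
Path 1: V → N → X ← K
  N is a chain here and N is conditioned on, so the path is blocked at N.
Path 2: V → N ← R → X ← K
  R is a fork here and R is conditioned on, so the path is blocked at R.
Since every path is blocked, d-separation holds.

Yes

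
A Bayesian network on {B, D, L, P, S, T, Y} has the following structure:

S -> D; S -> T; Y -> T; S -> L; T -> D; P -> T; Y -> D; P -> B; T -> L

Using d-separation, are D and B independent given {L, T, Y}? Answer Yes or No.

There are 4 undirected paths between D and B; checking each against the conditioning set {L, T, Y}:
Path 1: D ← S → T ← P → B
  S is a fork and S is not conditioned on; T is a collider and T is conditioned on, which opens it; P is a fork and P is not conditioned on — no node blocks this path, so it is active.
Path 2: D ← S → L ← T ← P → B
  T is a chain here and T is conditioned on, so the path is blocked at T.
Path 3: D ← Y → T ← P → B
  Y is a fork here and Y is conditioned on, so the path is blocked at Y.
Path 4: D ← T ← P → B
  T is a chain here and T is conditioned on, so the path is blocked at T.
Since the path D ← S → T ← P → B is active, D and B are not d-separated given {L, T, Y}.

No — D and B are not d-separated given {L, T, Y}.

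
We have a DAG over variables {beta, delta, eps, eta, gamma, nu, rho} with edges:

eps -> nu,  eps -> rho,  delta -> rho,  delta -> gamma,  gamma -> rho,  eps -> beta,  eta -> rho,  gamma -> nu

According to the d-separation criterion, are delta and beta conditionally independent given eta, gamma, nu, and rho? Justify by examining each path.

No

Enumerating the 4 paths from delta to beta and testing each for blocking by {eta, gamma, nu, rho}:
Path 1: delta → rho ← eps → beta
  rho is a collider and rho is conditioned on, which opens it; eps is a fork and eps is not conditioned on — no node blocks this path, so it is active.
Path 2: delta → rho ← gamma → nu ← eps → beta
  gamma is a fork here and gamma is conditioned on, so the path is blocked at gamma.
Path 3: delta → gamma → rho ← eps → beta
  gamma is a chain here and gamma is conditioned on, so the path is blocked at gamma.
Path 4: delta → gamma → nu ← eps → beta
  gamma is a chain here and gamma is conditioned on, so the path is blocked at gamma.
At least one path is unblocked, so d-separation fails.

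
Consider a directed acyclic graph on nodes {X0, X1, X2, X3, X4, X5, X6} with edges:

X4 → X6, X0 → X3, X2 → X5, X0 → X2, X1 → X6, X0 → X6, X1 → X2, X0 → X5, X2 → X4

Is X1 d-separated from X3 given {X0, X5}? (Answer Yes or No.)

Yes

Enumerating the 6 paths from X1 to X3 and testing each for blocking by {X0, X5}:
Path 1: X1 → X2 → X5 ← X0 → X3
  X0 is a fork here and X0 is conditioned on, so the path is blocked at X0.
Path 2: X1 → X2 ← X0 → X3
  X0 is a fork here and X0 is conditioned on, so the path is blocked at X0.
Path 3: X1 → X2 → X4 → X6 ← X0 → X3
  X6 is a collider here and neither X6 nor any of its descendants is conditioned on, so the collider stays closed — the path is blocked at X6.
Path 4: X1 → X6 ← X0 → X3
  X6 is a collider here and neither X6 nor any of its descendants is conditioned on, so the collider stays closed — the path is blocked at X6.
Path 5: X1 → X6 ← X4 ← X2 → X5 ← X0 → X3
  X6 is a collider here and neither X6 nor any of its descendants is conditioned on, so the collider stays closed — the path is blocked at X6.
Path 6: X1 → X6 ← X4 ← X2 ← X0 → X3
  X6 is a collider here and neither X6 nor any of its descendants is conditioned on, so the collider stays closed — the path is blocked at X6.
All paths are blocked; X1 ⊥ X3 | {X0, X5} holds.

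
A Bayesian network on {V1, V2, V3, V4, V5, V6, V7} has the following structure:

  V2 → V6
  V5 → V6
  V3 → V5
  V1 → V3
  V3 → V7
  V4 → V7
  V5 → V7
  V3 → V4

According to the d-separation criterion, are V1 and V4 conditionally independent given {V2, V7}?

Enumerating the 3 paths from V1 to V4 and testing each for blocking by {V2, V7}:
Path 1: V1 → V3 → V5 → V7 ← V4
  V3 is a chain and V3 is not conditioned on; V5 is a chain and V5 is not conditioned on; V7 is a collider and V7 is conditioned on, which opens it — no node blocks this path, so it is active.
Path 2: V1 → V3 → V4
  V3 is a chain and V3 is not conditioned on — no node blocks this path, so it is active.
Path 3: V1 → V3 → V7 ← V4
  V3 is a chain and V3 is not conditioned on; V7 is a collider and V7 is conditioned on, which opens it — no node blocks this path, so it is active.
At least one path is unblocked, so d-separation fails.

No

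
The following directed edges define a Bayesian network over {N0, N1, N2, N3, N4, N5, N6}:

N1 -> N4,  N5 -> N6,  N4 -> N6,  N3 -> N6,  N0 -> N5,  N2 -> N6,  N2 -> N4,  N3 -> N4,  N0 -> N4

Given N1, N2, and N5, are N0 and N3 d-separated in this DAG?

We examine all 6 paths between N0 and N3:
Path 1: N0 → N4 ← N2 → N6 ← N3
  N4 is a collider here and neither N4 nor any of its descendants is conditioned on, so the collider stays closed — the path is blocked at N4.
Path 2: N0 → N4 ← N3
  N4 is a collider here and neither N4 nor any of its descendants is conditioned on, so the collider stays closed — the path is blocked at N4.
Path 3: N0 → N4 → N6 ← N3
  N6 is a collider here and neither N6 nor any of its descendants is conditioned on, so the collider stays closed — the path is blocked at N6.
Path 4: N0 → N5 → N6 ← N4 ← N3
  N5 is a chain here and N5 is conditioned on, so the path is blocked at N5.
Path 5: N0 → N5 → N6 ← N2 → N4 ← N3
  N5 is a chain here and N5 is conditioned on, so the path is blocked at N5.
Path 6: N0 → N5 → N6 ← N3
  N5 is a chain here and N5 is conditioned on, so the path is blocked at N5.
Every path is blocked, so N0 and N3 are d-separated given {N1, N2, N5}.

Yes — N0 and N3 are d-separated given {N1, N2, N5}.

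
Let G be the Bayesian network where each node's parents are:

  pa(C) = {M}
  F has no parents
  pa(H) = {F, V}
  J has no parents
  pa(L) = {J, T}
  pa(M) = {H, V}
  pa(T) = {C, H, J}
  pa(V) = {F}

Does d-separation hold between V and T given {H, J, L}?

Enumerating the 6 paths from V to T and testing each for blocking by {H, J, L}:
  1. V ← F → H → T — F:fork[open]; H:chain[blocks] ⇒ blocked
  2. V ← F → H → M → C → T — F:fork[open]; H:chain[blocks]; M:chain[open]; C:chain[open] ⇒ blocked
  3. V → H → T — H:chain[blocks] ⇒ blocked
  4. V → H → M → C → T — H:chain[blocks]; M:chain[open]; C:chain[open] ⇒ blocked
  5. V → M → C → T — M:chain[open]; C:chain[open] ⇒ active
  6. V → M ← H → T — M:collider[open]; H:fork[blocks] ⇒ blocked
Since the path V → M → C → T is active, V and T are not d-separated given {H, J, L}.

No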